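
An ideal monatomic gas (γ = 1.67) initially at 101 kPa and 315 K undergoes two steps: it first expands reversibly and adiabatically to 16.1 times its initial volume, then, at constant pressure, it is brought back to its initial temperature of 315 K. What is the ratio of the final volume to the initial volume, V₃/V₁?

V₃/V₁ ≈ 104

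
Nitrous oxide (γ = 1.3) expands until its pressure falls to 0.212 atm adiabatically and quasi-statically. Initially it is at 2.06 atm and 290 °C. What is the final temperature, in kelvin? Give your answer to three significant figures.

T₂ ≈ 333 K

Along an adiabat T P^((1−γ)/γ) is constant, so T₂ = T₁ (P₂/P₁)^((γ−1)/γ).
T₁ = 290 °C = 563.1 K.
T₂ = 563.1 × (0.212/2.06)^(0.231) = 333.2 K.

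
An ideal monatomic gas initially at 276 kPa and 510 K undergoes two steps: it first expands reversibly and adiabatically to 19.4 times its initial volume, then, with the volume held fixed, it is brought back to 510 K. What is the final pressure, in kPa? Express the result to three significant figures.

For a monatomic ideal gas γ = 5/3.
Adiabatic step (PV^γ = const): P₂ = 276×(1/19.4)^(5/3) = 1.97 kPa; T₂ = 510×(1/19.4)^(2/3) = 70.64 K.
Isochoric: P₃ = P₂(T₃/T₂) = 1.97 × (510/70.64) = 14.23 kPa.

P₃ ≈ 14.2 kPa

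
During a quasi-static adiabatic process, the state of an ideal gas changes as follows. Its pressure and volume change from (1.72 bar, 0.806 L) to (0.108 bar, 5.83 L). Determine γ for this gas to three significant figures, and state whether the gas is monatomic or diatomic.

γ ≈ 1.40; diatomic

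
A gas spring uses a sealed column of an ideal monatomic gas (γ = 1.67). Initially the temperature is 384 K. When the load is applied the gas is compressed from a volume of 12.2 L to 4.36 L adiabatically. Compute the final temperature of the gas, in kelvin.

T₂ ≈ 765 K

For a reversible adiabat TV^(γ−1) is constant, so T₂ = T₁ (V₁/V₂)^(γ−1).
T₂ = 384 × (12.2/4.36)^(0.67) = 765.1 K.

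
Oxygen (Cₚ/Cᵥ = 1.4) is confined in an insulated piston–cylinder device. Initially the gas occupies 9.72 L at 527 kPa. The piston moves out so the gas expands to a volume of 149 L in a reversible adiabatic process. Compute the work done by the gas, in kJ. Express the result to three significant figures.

P₂ = P₁(V₁/V₂)^γ = 527×(9.72/149)^(1.4) = 11.54 kPa.
For a reversible adiabat, W_by_gas = (P₁V₁ − P₂V₂)/(γ−1).
W_by = (527000×0.00972 − 11540×0.149) / (0.4) = 8509 J.

W ≈ 8.51 kJ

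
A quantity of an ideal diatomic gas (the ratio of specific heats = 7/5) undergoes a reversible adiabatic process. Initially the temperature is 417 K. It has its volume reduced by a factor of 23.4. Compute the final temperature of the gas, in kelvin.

Adiabatic: T₁V₁^(γ−1) = T₂V₂^(γ−1) ⇒ T₂ = T₁ (V₁/V₂)^(γ−1).
T₂ = 417 × 23.4^(2/5) = 1472 K.

T₂ ≈ 1470 K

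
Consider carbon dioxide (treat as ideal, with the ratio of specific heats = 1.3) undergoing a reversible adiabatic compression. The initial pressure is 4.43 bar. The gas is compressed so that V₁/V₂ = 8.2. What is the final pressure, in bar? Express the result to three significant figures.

P₂ ≈ 68.3 bar

Since PV^γ is constant along a reversible adiabat, P₂ = P₁ (V₁/V₂)^γ.
P₂ = 4.43 × 8.2^(1.3) = 68.29 bar.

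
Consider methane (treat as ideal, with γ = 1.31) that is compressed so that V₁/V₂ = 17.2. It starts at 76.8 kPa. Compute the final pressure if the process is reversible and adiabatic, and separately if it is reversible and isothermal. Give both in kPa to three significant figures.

adiabatic: 3190 kPa; isothermal: 1320 kPa

Isothermal: P₂ = P₁(V₁/V₂) = 76.8×17.2 = 1321 kPa.
Adiabatic: P₂ = P₁(V₁/V₂)^γ = 76.8×17.2^(1.31) = 3191 kPa.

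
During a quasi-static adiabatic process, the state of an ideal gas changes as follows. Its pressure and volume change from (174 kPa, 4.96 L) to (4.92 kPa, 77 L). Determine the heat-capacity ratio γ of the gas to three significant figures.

PV^γ = const ⇒ γ = ln(P₂/P₁) / ln(V₁/V₂).
γ = ln(4.92/174) / ln(4.96/77) = 1.3.

γ ≈ 1.30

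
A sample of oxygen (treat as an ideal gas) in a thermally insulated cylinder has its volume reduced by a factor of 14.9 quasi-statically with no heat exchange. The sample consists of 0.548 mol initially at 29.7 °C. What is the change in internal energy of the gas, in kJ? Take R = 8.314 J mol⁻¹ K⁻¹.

ΔU ≈ 6.71 kJ

For a reversible adiabat TV^(γ−1) is constant, so T₂ = T₁ (V₁/V₂)^(γ−1).
γ = 7/5 for a diatomic ideal gas, so γ−1 = 2/5.
T₁ = 29.7 °C = 302.8 K.
T₂ = 302.8 × 14.9^(2/5) = 892.3 K.
Q = 0, so ΔU = W_on_gas = nCᵥΔT with Cᵥ = R/(γ−1) = 20.79 J/(mol·K).
ΔU = 0.548 × 20.79 × (892.3 − 302.8) = 6714 J.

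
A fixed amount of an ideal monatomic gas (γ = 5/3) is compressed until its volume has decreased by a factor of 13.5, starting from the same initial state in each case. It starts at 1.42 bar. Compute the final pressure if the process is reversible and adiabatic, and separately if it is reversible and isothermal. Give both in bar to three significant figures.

adiabatic: 109 bar; isothermal: 19.2 bar

Isothermal: P₂ = P₁(V₁/V₂) = 1.42×13.5 = 19.17 bar.
Adiabatic: P₂ = P₁(V₁/V₂)^γ = 1.42×13.5^(5/3) = 108.7 bar.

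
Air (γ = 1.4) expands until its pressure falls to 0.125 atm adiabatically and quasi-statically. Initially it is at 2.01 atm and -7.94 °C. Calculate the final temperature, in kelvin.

T₂ ≈ 120 K

Along an adiabat T P^((1−γ)/γ) is constant, so T₂ = T₁ (P₂/P₁)^((γ−1)/γ).
T₁ = -7.94 °C = 265.2 K.
T₂ = 265.2 × (0.125/2.01)^(0.286) = 119.9 K.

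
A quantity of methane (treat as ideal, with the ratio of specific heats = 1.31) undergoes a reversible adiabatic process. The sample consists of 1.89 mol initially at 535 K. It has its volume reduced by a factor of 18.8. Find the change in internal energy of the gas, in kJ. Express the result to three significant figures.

Adiabatic: T₁V₁^(γ−1) = T₂V₂^(γ−1) ⇒ T₂ = T₁ (V₁/V₂)^(γ−1).
T₂ = 535 × 18.8^(0.31) = 1328 K.
Q = 0, so ΔU = W_on_gas = nCᵥΔT with Cᵥ = R/(γ−1) = 26.82 J/(mol·K).
ΔU = 1.89 × 26.82 × (1328 − 535) = 40220 J.

ΔU ≈ 40.2 kJ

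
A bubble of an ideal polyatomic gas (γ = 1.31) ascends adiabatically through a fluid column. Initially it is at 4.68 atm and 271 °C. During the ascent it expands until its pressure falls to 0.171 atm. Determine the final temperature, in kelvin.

Adiabatic: T₂/T₁ = (P₂/P₁)^((γ−1)/γ).
T₁ = 271 °C = 544.1 K.
T₂ = 544.1 × (0.171/4.68)^(0.237) = 248.7 K.

T₂ ≈ 249 K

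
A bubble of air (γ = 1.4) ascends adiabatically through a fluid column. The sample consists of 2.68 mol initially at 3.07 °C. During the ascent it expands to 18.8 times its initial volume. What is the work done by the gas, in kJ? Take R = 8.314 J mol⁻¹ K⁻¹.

W ≈ 10.6 kJ

Adiabatic: T₁V₁^(γ−1) = T₂V₂^(γ−1) ⇒ T₂ = T₁ (V₁/V₂)^(γ−1).
T₁ = 3.07 °C = 276.2 K.
T₂ = 276.2 × (1/18.8)^(0.4) = 85.43 K.
Q = 0, so ΔU = W_on_gas = nCᵥΔT with Cᵥ = R/(γ−1) = 20.79 J/(mol·K).
ΔU = 2.68 × 20.79 × (85.43 − 276.2) = -10630 J.
Work done by the gas = −ΔU = 10630 J.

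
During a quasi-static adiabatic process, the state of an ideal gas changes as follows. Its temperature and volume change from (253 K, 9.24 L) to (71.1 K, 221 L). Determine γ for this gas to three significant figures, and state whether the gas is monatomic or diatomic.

TV^(γ−1) = const ⇒ γ − 1 = ln(T₂/T₁) / ln(V₁/V₂).
γ = 1 + ln(71.1/253) / ln(9.24/221) = 1.4.
γ ≈ 1.40 is close to 7/5, so the gas is diatomic.

γ ≈ 1.40; diatomic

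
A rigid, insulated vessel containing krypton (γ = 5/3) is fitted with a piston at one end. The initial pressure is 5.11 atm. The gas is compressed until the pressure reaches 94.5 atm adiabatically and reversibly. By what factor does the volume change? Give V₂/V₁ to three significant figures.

V₂/V₁ ≈ 0.174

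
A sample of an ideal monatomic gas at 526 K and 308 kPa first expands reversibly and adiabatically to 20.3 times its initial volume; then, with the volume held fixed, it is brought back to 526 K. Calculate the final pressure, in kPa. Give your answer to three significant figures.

P₃ ≈ 15.2 kPa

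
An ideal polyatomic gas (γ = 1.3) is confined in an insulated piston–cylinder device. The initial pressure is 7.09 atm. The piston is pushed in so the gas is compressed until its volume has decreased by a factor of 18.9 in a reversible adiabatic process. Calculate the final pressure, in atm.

P₂ ≈ 324 atm

Since PV^γ is constant along a reversible adiabat, P₂ = P₁ (V₁/V₂)^γ.
P₂ = 7.09 × 18.9^(1.3) = 323.6 atm.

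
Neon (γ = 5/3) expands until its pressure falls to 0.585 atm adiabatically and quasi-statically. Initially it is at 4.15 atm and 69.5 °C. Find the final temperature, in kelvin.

Adiabatic: T₂/T₁ = (P₂/P₁)^((γ−1)/γ).
T₁ = 69.5 °C = 342.6 K.
T₂ = 342.6 × (0.585/4.15)^(2/5) = 156.5 K.

T₂ ≈ 156 K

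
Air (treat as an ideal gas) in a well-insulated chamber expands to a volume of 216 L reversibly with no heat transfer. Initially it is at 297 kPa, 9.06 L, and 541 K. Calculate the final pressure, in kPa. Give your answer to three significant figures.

Since PV^γ is constant along a reversible adiabat, P₂ = P₁ (V₁/V₂)^γ.
γ = 7/5 for a diatomic ideal gas.
P₂ = 297 × (9.06/216)^(7/5) = 3.503 kPa.

P₂ ≈ 3.50 kPa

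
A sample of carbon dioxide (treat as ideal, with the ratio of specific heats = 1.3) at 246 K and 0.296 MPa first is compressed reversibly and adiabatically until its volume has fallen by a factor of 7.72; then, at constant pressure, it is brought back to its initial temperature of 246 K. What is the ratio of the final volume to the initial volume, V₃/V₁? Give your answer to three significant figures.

V₃/V₁ ≈ 0.0702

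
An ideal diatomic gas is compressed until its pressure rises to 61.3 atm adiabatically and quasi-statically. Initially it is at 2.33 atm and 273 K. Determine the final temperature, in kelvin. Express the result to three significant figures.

Adiabatic: T₂/T₁ = (P₂/P₁)^((γ−1)/γ).
For a diatomic ideal gas γ = 7/5, so (γ−1)/γ = 2/7.
T₂ = 273 × (61.3/2.33)^(2/7) = 694.9 K.

T₂ ≈ 695 K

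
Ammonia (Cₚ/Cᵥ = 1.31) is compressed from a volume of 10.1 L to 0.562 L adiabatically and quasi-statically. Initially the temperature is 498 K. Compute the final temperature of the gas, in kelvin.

Adiabatic: T₁V₁^(γ−1) = T₂V₂^(γ−1) ⇒ T₂ = T₁ (V₁/V₂)^(γ−1).
T₂ = 498 × (10.1/0.562)^(0.31) = 1219 K.

T₂ ≈ 1220 K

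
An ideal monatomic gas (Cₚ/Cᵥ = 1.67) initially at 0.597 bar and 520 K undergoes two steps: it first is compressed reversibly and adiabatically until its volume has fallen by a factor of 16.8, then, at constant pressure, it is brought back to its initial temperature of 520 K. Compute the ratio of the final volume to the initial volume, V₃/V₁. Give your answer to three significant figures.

V₃/V₁ ≈ 0.00899

Adiabatic step: V₂/V₁ = 0.05952; T₂ = T₁·16.8^(0.67) = 3443 K.
Isobaric step: V₃/V₂ = T₃/T₂ = 520/3443.
V₃/V₁ = (V₂/V₁)(V₃/V₂) = 0.05952 × (520/3443) = 0.008989.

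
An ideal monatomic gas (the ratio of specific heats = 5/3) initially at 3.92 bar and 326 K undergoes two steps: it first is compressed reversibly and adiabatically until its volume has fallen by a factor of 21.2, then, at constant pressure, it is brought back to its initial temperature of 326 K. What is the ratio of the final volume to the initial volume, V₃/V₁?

V₃/V₁ ≈ 0.00616

Adiabatic step: V₂/V₁ = 0.04717; T₂ = T₁·21.2^(2/3) = 2497 K.
Isobaric step: V₃/V₂ = T₃/T₂ = 326/2497.
V₃/V₁ = (V₂/V₁)(V₃/V₂) = 0.04717 × (326/2497) = 0.006158.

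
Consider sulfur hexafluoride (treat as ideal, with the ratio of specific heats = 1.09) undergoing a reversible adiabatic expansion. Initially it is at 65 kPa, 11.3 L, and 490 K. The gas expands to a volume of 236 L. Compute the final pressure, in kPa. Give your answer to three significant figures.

P₂ ≈ 2.37 kPa

Adiabatic: P₁V₁^γ = P₂V₂^γ ⇒ P₂ = P₁ (V₁/V₂)^γ.
P₂ = 65 × (11.3/236)^(1.09) = 2.368 kPa.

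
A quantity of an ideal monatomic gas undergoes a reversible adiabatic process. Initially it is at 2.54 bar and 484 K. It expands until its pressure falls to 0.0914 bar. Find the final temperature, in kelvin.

Along an adiabat T P^((1−γ)/γ) is constant, so T₂ = T₁ (P₂/P₁)^((γ−1)/γ).
For a monatomic ideal gas γ = 5/3, so (γ−1)/γ = 2/5.
T₂ = 484 × (0.0914/2.54)^(2/5) = 128 K.

T₂ ≈ 128 K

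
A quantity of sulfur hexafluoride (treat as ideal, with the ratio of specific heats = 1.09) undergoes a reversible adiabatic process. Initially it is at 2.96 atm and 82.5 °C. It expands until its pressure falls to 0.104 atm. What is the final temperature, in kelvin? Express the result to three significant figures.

T₂ ≈ 270 K

Along an adiabat T P^((1−γ)/γ) is constant, so T₂ = T₁ (P₂/P₁)^((γ−1)/γ).
T₁ = 82.5 °C = 355.6 K.
T₂ = 355.6 × (0.104/2.96)^(0.0826) = 269.7 K.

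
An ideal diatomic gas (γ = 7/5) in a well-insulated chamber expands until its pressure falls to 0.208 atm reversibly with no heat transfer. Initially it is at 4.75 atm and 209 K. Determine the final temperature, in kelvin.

Along an adiabat T P^((1−γ)/γ) is constant, so T₂ = T₁ (P₂/P₁)^((γ−1)/γ).
T₂ = 209 × (0.208/4.75)^(2/7) = 85.5 K.

T₂ ≈ 85.5 K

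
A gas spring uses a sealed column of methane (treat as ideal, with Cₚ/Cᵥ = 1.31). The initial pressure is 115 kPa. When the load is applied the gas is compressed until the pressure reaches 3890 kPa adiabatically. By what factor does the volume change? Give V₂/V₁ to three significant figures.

V₂/V₁ ≈ 0.0680

From PV^γ = const, V₂/V₁ = (P₁/P₂)^(1/γ).
V₂/V₁ = (115/3890)^(0.763) = 0.06802.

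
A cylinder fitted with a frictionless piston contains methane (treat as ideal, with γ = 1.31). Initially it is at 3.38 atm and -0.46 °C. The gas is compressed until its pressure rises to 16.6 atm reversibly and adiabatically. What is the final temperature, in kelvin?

T₂ ≈ 397 K

Adiabatic: T₂/T₁ = (P₂/P₁)^((γ−1)/γ).
T₁ = -0.46 °C = 272.7 K.
T₂ = 272.7 × (16.6/3.38)^(0.237) = 397.4 K.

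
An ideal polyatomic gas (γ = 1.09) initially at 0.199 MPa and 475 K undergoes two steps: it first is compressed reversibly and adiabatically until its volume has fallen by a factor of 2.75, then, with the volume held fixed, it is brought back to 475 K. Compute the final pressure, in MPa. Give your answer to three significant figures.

P₃ ≈ 0.547 MPa

Adiabatic step (PV^γ = const): P₂ = 0.199×2.75^(1.09) = 0.5994 MPa; T₂ = 475×2.75^(0.09) = 520.3 K.
Isochoric: P₃ = P₂(T₃/T₂) = 0.5994 × (475/520.3) = 0.5473 MPa.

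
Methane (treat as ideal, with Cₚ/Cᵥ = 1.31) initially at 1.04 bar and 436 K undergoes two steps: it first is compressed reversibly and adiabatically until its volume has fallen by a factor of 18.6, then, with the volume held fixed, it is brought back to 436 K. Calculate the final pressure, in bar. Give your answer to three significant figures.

P₃ ≈ 19.3 bar

Adiabatic step (PV^γ = const): P₂ = 1.04×18.6^(1.31) = 47.87 bar; T₂ = 436×18.6^(0.31) = 1079 K.
Isochoric: P₃ = P₂(T₃/T₂) = 47.87 × (436/1079) = 19.34 bar.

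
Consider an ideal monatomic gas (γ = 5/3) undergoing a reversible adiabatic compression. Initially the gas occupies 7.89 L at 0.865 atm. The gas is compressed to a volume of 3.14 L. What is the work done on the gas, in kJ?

W ≈ 0.880 kJ

P₂ = P₁(V₁/V₂)^γ = 0.865×(7.89/3.14)^(5/3) = 4.017 atm.
For a reversible adiabat, W_by_gas = (P₁V₁ − P₂V₂)/(γ−1).
W_by = (87650×0.00789 − 407000×0.00314) / (2/3) = -879.9 J.
W_on_gas = −W_by = 879.9 J.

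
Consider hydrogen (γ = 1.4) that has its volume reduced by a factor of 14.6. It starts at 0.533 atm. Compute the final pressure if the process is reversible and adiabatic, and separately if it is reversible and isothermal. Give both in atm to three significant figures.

adiabatic: 22.7 atm; isothermal: 7.78 atm

Isothermal: P₂ = P₁(V₁/V₂) = 0.533×14.6 = 7.782 atm.
Adiabatic: P₂ = P₁(V₁/V₂)^γ = 0.533×14.6^(1.4) = 22.74 atm.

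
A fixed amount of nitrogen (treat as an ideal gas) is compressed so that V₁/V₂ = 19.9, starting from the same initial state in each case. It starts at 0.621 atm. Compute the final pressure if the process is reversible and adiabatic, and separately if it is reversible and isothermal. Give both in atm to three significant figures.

adiabatic: 40.9 atm; isothermal: 12.4 atm

For a diatomic ideal gas γ = 7/5.
Isothermal: P₂ = P₁(V₁/V₂) = 0.621×19.9 = 12.36 atm.
Adiabatic: P₂ = P₁(V₁/V₂)^γ = 0.621×19.9^(7/5) = 40.88 atm.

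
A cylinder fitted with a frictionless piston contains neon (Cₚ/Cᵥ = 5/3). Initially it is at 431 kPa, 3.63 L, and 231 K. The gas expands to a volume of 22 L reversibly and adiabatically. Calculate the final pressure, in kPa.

P₂ ≈ 21.4 kPa

Since PV^γ is constant along a reversible adiabat, P₂ = P₁ (V₁/V₂)^γ.
P₂ = 431 × (3.63/22)^(5/3) = 21.39 kPa.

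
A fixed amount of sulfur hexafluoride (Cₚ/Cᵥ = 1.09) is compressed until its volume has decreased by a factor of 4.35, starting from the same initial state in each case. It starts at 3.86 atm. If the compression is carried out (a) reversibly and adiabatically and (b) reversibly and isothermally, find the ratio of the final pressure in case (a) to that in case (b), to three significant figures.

Isothermal: P_b = P₁(V₁/V₂) = 3.86×4.35.
Adiabatic: P_a = P₁(V₁/V₂)^γ = 3.86×4.35^(1.09).
P_a/P_b = (V₁/V₂)^(γ−1) = 4.35^(0.09) = 1.141.

P_adiabatic / P_isothermal ≈ 1.14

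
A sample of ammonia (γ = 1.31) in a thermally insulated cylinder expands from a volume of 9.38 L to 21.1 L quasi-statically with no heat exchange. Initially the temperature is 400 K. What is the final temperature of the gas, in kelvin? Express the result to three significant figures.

Adiabatic: T₁V₁^(γ−1) = T₂V₂^(γ−1) ⇒ T₂ = T₁ (V₁/V₂)^(γ−1).
T₂ = 400 × (9.38/21.1)^(0.31) = 311.1 K.

T₂ ≈ 311 K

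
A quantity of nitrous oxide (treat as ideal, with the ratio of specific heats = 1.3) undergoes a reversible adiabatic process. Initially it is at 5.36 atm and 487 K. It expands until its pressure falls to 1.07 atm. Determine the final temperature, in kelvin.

Adiabatic: T₂/T₁ = (P₂/P₁)^((γ−1)/γ).
T₂ = 487 × (1.07/5.36)^(0.231) = 335.8 K.

T₂ ≈ 336 K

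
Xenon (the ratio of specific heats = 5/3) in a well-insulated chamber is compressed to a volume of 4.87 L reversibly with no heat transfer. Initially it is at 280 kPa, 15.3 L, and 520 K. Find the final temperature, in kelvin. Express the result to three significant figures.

T₂ ≈ 1120 K

For a reversible adiabat TV^(γ−1) is constant, so T₂ = T₁ (V₁/V₂)^(γ−1).
T₂ = 520 × (15.3/4.87)^(2/3) = 1115 K.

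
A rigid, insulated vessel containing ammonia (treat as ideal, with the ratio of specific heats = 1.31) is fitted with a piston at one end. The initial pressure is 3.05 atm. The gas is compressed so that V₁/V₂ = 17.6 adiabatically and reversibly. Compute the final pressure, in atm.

Adiabatic: P₁V₁^γ = P₂V₂^γ ⇒ P₂ = P₁ (V₁/V₂)^γ.
P₂ = 3.05 × 17.6^(1.31) = 130.6 atm.

P₂ ≈ 131 atm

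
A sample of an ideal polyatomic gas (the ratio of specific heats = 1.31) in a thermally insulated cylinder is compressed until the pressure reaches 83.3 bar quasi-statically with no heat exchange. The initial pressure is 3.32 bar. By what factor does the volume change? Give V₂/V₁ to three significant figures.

V₂/V₁ ≈ 0.0854

From PV^γ = const, V₂/V₁ = (P₁/P₂)^(1/γ).
V₂/V₁ = (3.32/83.3)^(0.763) = 0.08544.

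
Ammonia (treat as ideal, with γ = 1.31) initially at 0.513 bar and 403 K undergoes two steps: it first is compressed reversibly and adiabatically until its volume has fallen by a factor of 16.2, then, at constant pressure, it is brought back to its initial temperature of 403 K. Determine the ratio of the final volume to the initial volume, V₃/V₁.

V₃/V₁ ≈ 0.0260

Adiabatic step: V₂/V₁ = 0.06173; T₂ = T₁·16.2^(0.31) = 955.6 K.
Isobaric step: V₃/V₂ = T₃/T₂ = 403/955.6.
V₃/V₁ = (V₂/V₁)(V₃/V₂) = 0.06173 × (403/955.6) = 0.02603.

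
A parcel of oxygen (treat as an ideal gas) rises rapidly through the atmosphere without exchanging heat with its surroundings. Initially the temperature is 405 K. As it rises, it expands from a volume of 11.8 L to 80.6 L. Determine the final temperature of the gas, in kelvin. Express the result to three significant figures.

T₂ ≈ 188 K

Adiabatic: T₁V₁^(γ−1) = T₂V₂^(γ−1) ⇒ T₂ = T₁ (V₁/V₂)^(γ−1).
For a diatomic ideal gas γ = 7/5, so γ−1 = 2/5.
T₂ = 405 × (11.8/80.6)^(2/5) = 187.8 K.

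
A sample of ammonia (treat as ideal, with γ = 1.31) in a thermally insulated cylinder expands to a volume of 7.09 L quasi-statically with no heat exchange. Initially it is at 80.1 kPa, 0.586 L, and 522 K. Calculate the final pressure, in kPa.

P₂ ≈ 3.06 kPa

Adiabatic: P₁V₁^γ = P₂V₂^γ ⇒ P₂ = P₁ (V₁/V₂)^γ.
P₂ = 80.1 × (0.586/7.09)^(1.31) = 3.057 kPa.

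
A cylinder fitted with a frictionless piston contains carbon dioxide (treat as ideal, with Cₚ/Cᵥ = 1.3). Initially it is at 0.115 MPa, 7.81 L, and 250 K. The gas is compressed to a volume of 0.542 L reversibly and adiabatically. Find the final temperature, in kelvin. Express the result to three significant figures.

T₂ ≈ 557 K

For a reversible adiabat TV^(γ−1) is constant, so T₂ = T₁ (V₁/V₂)^(γ−1).
T₂ = 250 × (7.81/0.542)^(0.3) = 556.6 K.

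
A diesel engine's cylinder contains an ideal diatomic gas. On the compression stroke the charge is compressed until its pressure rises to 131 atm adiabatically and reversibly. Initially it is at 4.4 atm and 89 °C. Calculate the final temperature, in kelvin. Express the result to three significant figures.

Adiabatic: T₂/T₁ = (P₂/P₁)^((γ−1)/γ).
For a diatomic ideal gas γ = 7/5, so (γ−1)/γ = 2/7.
T₁ = 89 °C = 362.1 K.
T₂ = 362.1 × (131/4.4)^(2/7) = 954.9 K.

T₂ ≈ 955 K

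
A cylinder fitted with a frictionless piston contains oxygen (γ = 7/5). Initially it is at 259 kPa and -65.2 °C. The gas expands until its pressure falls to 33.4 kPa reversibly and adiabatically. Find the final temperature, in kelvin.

T₂ ≈ 116 K

Adiabatic: T₂/T₁ = (P₂/P₁)^((γ−1)/γ).
T₁ = -65.2 °C = 207.9 K.
T₂ = 207.9 × (33.4/259)^(2/7) = 115.8 K.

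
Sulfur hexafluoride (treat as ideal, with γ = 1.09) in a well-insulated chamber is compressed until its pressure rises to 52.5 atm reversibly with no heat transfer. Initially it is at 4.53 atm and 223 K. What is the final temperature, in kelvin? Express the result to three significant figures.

Along an adiabat T P^((1−γ)/γ) is constant, so T₂ = T₁ (P₂/P₁)^((γ−1)/γ).
T₂ = 223 × (52.5/4.53)^(0.0826) = 273 K.

T₂ ≈ 273 K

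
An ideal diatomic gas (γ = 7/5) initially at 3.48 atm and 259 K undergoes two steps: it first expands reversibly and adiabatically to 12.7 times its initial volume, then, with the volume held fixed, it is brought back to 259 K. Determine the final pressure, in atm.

Adiabatic step (PV^γ = const): P₂ = 3.48×(1/12.7)^(7/5) = 0.09914 atm; T₂ = 259×(1/12.7)^(2/5) = 93.71 K.
Isochoric: P₃ = P₂(T₃/T₂) = 0.09914 × (259/93.71) = 0.274 atm.

P₃ ≈ 0.274 atm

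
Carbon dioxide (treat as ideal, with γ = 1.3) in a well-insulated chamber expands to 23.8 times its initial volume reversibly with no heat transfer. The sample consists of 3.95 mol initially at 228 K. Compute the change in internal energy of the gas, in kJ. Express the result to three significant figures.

For a reversible adiabat TV^(γ−1) is constant, so T₂ = T₁ (V₁/V₂)^(γ−1).
T₂ = 228 × (1/23.8)^(0.3) = 88.1 K.
Q = 0, so ΔU = W_on_gas = nCᵥΔT with Cᵥ = R/(γ−1) = 27.71 J/(mol·K).
ΔU = 3.95 × 27.71 × (88.1 − 228) = -15310 J.

ΔU ≈ -15.3 kJ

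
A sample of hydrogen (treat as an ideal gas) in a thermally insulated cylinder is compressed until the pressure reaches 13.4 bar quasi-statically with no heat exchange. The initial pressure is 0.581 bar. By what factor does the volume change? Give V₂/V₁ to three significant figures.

V₂/V₁ ≈ 0.106

From PV^γ = const, V₂/V₁ = (P₁/P₂)^(1/γ).
For a diatomic ideal gas γ = 7/5.
V₂/V₁ = (0.581/13.4)^(5/7) = 0.1063.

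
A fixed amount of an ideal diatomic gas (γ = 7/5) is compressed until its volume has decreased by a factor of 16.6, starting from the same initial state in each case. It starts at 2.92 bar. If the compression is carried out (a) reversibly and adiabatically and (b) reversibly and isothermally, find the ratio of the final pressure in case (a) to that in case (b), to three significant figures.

P_adiabatic / P_isothermal ≈ 3.08

Isothermal: P_b = P₁(V₁/V₂) = 2.92×16.6.
Adiabatic: P_a = P₁(V₁/V₂)^γ = 2.92×16.6^(7/5).
P_a/P_b = (V₁/V₂)^(γ−1) = 16.6^(2/5) = 3.076.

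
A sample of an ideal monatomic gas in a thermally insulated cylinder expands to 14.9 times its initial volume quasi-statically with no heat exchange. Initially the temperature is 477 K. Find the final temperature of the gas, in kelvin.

Adiabatic: T₁V₁^(γ−1) = T₂V₂^(γ−1) ⇒ T₂ = T₁ (V₁/V₂)^(γ−1).
For a monatomic ideal gas γ = 5/3, so γ−1 = 2/3.
T₂ = 477 × (1/14.9)^(2/3) = 78.78 K.

T₂ ≈ 78.8 K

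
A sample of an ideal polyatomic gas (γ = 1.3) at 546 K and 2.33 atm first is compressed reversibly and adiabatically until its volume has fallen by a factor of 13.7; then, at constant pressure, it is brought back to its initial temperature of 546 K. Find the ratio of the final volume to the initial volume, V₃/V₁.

V₃/V₁ ≈ 0.0333

Adiabatic step: V₂/V₁ = 0.07299; T₂ = T₁·13.7^(0.3) = 1197 K.
Isobaric step: V₃/V₂ = T₃/T₂ = 546/1197.
V₃/V₁ = (V₂/V₁)(V₃/V₂) = 0.07299 × (546/1197) = 0.03329.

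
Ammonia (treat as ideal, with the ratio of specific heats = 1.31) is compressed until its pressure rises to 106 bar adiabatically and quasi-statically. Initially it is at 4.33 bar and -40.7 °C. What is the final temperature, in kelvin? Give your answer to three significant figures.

T₂ ≈ 495 K

Along an adiabat T P^((1−γ)/γ) is constant, so T₂ = T₁ (P₂/P₁)^((γ−1)/γ).
T₁ = -40.7 °C = 232.4 K.
T₂ = 232.4 × (106/4.33)^(0.237) = 495.4 K.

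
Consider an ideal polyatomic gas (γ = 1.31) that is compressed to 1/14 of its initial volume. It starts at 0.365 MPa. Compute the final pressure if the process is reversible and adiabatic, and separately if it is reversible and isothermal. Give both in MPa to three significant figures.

adiabatic: 11.6 MPa; isothermal: 5.11 MPa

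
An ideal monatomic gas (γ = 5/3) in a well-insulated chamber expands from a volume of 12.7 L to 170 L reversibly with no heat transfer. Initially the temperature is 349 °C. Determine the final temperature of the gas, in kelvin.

T₂ ≈ 110 K

Adiabatic: T₁V₁^(γ−1) = T₂V₂^(γ−1) ⇒ T₂ = T₁ (V₁/V₂)^(γ−1).
T₁ = 349 °C = 622.1 K.
T₂ = 622.1 × (12.7/170)^(2/3) = 110.4 K.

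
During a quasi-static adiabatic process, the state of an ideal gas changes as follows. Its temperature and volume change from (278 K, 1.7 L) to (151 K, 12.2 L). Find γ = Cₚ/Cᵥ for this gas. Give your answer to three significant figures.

TV^(γ−1) = const ⇒ γ − 1 = ln(T₂/T₁) / ln(V₁/V₂).
γ = 1 + ln(151/278) / ln(1.7/12.2) = 1.31.

γ ≈ 1.31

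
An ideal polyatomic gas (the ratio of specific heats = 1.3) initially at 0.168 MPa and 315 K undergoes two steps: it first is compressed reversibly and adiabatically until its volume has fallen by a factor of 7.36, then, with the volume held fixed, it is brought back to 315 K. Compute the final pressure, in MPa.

P₃ ≈ 1.24 MPa

Adiabatic step (PV^γ = const): P₂ = 0.168×7.36^(1.3) = 2.25 MPa; T₂ = 315×7.36^(0.3) = 573.3 K.
Isochoric: P₃ = P₂(T₃/T₂) = 2.25 × (315/573.3) = 1.236 MPa.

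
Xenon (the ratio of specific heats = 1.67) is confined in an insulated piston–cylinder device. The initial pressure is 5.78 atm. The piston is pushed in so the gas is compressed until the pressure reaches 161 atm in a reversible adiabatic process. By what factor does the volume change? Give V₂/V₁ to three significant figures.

From PV^γ = const, V₂/V₁ = (P₁/P₂)^(1/γ).
V₂/V₁ = (5.78/161)^(0.599) = 0.1364.

V₂/V₁ ≈ 0.136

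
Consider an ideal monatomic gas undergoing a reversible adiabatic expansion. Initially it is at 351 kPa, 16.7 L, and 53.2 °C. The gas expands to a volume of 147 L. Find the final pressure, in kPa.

P₂ ≈ 9.35 kPa

Since PV^γ is constant along a reversible adiabat, P₂ = P₁ (V₁/V₂)^γ.
γ = 5/3 for a monatomic ideal gas.
P₂ = 351 × (16.7/147)^(5/3) = 9.353 kPa.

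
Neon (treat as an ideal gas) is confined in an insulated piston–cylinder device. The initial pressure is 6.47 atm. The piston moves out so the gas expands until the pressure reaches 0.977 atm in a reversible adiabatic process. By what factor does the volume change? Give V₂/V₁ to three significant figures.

V₂/V₁ ≈ 3.11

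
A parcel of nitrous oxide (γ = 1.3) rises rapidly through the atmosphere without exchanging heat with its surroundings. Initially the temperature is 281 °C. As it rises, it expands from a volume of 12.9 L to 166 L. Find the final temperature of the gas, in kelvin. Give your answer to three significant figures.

Adiabatic: T₁V₁^(γ−1) = T₂V₂^(γ−1) ⇒ T₂ = T₁ (V₁/V₂)^(γ−1).
T₁ = 281 °C = 554.1 K.
T₂ = 554.1 × (12.9/166)^(0.3) = 257.5 K.

T₂ ≈ 257 K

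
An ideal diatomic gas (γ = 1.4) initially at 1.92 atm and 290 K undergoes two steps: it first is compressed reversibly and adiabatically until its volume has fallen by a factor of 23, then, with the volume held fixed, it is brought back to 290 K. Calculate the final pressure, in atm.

Adiabatic step (PV^γ = const): P₂ = 1.92×23^(1.4) = 154.8 atm; T₂ = 290×23^(0.4) = 1016 K.
Isochoric: P₃ = P₂(T₃/T₂) = 154.8 × (290/1016) = 44.16 atm.

P₃ ≈ 44.2 atm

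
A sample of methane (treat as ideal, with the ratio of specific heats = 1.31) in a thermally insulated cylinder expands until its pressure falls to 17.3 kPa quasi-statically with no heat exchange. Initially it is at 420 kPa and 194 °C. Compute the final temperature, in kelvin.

T₂ ≈ 220 K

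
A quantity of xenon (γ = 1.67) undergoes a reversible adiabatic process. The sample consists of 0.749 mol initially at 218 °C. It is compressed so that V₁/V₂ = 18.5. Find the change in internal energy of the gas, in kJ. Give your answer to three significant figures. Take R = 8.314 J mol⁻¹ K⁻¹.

For a reversible adiabat TV^(γ−1) is constant, so T₂ = T₁ (V₁/V₂)^(γ−1).
T₁ = 218 °C = 491.1 K.
T₂ = 491.1 × 18.5^(0.67) = 3469 K.
Q = 0, so ΔU = W_on_gas = nCᵥΔT with Cᵥ = R/(γ−1) = 12.41 J/(mol·K).
ΔU = 0.749 × 12.41 × (3469 − 491.1) = 27680 J.

ΔU ≈ 27.7 kJ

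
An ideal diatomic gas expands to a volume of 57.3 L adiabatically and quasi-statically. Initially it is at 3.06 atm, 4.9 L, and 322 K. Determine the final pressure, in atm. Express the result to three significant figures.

P₂ ≈ 0.0979 atm

Since PV^γ is constant along a reversible adiabat, P₂ = P₁ (V₁/V₂)^γ.
γ = 7/5 for a diatomic ideal gas.
P₂ = 3.06 × (4.9/57.3)^(7/5) = 0.09785 atm.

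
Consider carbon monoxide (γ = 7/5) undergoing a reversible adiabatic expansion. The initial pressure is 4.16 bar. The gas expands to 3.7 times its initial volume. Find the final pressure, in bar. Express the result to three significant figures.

P₂ ≈ 0.666 bar

Since PV^γ is constant along a reversible adiabat, P₂ = P₁ (V₁/V₂)^γ.
P₂ = 4.16 × (1/3.7)^(7/5) = 0.6662 bar.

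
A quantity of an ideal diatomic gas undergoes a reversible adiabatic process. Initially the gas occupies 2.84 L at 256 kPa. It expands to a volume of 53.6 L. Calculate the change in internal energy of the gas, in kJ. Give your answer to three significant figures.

γ = 7/5 for a diatomic ideal gas.
P₂ = P₁(V₁/V₂)^γ = 256×(2.84/53.6)^(7/5) = 4.188 kPa.
For a reversible adiabat, W_by_gas = (P₁V₁ − P₂V₂)/(γ−1).
W_by = (256000×0.00284 − 4188×0.0536) / (2/5) = 1256 J.
Q = 0 ⇒ ΔU = −W_by = -1256 J.

ΔU ≈ -1.26 kJ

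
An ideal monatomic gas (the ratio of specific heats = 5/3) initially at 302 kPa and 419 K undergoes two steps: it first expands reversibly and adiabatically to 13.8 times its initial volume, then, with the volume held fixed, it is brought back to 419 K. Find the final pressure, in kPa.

P₃ ≈ 21.9 kPa

Adiabatic step (PV^γ = const): P₂ = 302×(1/13.8)^(5/3) = 3.804 kPa; T₂ = 419×(1/13.8)^(2/3) = 72.83 K.
Isochoric: P₃ = P₂(T₃/T₂) = 3.804 × (419/72.83) = 21.88 kPa.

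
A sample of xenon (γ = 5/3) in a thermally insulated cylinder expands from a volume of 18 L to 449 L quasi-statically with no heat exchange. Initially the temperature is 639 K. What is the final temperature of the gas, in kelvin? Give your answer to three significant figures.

Adiabatic: T₁V₁^(γ−1) = T₂V₂^(γ−1) ⇒ T₂ = T₁ (V₁/V₂)^(γ−1).
T₂ = 639 × (18/449)^(2/3) = 74.85 K.

T₂ ≈ 74.8 K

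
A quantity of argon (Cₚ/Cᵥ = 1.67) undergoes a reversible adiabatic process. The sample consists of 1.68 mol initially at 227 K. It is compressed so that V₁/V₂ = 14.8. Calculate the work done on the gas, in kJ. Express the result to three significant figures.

W ≈ 24.1 kJ

Adiabatic: T₁V₁^(γ−1) = T₂V₂^(γ−1) ⇒ T₂ = T₁ (V₁/V₂)^(γ−1).
T₂ = 227 × 14.8^(0.67) = 1381 K.
Q = 0, so ΔU = W_on_gas = nCᵥΔT with Cᵥ = R/(γ−1) = 12.41 J/(mol·K).
ΔU = 1.68 × 12.41 × (1381 − 227) = 24050 J.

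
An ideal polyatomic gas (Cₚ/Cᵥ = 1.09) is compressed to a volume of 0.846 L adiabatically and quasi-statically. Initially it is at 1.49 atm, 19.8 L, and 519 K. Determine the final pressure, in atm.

Since PV^γ is constant along a reversible adiabat, P₂ = P₁ (V₁/V₂)^γ.
P₂ = 1.49 × (19.8/0.846)^(1.09) = 46.31 atm.

P₂ ≈ 46.3 atm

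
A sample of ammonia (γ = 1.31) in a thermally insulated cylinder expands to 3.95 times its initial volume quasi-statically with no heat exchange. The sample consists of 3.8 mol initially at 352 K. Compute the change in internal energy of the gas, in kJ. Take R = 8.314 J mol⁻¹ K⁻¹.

For a reversible adiabat TV^(γ−1) is constant, so T₂ = T₁ (V₁/V₂)^(γ−1).
T₂ = 352 × (1/3.95)^(0.31) = 229.9 K.
Q = 0, so ΔU = W_on_gas = nCᵥΔT with Cᵥ = R/(γ−1) = 26.82 J/(mol·K).
ΔU = 3.8 × 26.82 × (229.9 − 352) = -12440 J.

ΔU ≈ -12.4 kJ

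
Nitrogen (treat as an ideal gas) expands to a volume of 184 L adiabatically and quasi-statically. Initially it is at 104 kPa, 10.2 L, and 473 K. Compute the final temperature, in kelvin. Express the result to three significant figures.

T₂ ≈ 149 K

Adiabatic: T₁V₁^(γ−1) = T₂V₂^(γ−1) ⇒ T₂ = T₁ (V₁/V₂)^(γ−1).
γ = 7/5 for a diatomic ideal gas.
T₂ = 473 × (10.2/184)^(2/5) = 148.7 K.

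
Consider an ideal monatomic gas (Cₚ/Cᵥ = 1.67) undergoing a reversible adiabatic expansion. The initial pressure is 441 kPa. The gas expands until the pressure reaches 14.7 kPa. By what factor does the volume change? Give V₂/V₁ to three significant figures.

From PV^γ = const, V₂/V₁ = (P₁/P₂)^(1/γ).
V₂/V₁ = (441/14.7)^(0.599) = 7.665.

V₂/V₁ ≈ 7.66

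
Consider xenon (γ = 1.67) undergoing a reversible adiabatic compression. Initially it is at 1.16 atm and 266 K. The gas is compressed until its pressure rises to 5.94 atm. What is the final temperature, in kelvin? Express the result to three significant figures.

T₂ ≈ 512 K

Along an adiabat T P^((1−γ)/γ) is constant, so T₂ = T₁ (P₂/P₁)^((γ−1)/γ).
T₂ = 266 × (5.94/1.16)^(0.401) = 512.2 K.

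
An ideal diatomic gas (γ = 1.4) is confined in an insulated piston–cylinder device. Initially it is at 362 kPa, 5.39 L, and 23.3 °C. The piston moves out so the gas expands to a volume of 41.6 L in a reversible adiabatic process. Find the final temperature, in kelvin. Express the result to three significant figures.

T₂ ≈ 131 K

For a reversible adiabat TV^(γ−1) is constant, so T₂ = T₁ (V₁/V₂)^(γ−1).
T₁ = 23.3 °C = 296.4 K.
T₂ = 296.4 × (5.39/41.6)^(0.4) = 130.9 K.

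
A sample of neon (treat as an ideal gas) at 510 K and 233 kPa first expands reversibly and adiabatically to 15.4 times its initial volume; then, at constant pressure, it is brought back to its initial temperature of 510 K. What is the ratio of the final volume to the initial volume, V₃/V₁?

V₃/V₁ ≈ 95.3

For a monatomic ideal gas γ = 5/3.
Adiabatic step: V₂/V₁ = 15.4; T₂ = T₁·(1/15.4)^(2/3) = 82.39 K.
Isobaric step: V₃/V₂ = T₃/T₂ = 510/82.39.
V₃/V₁ = (V₂/V₁)(V₃/V₂) = 15.4 × (510/82.39) = 95.32.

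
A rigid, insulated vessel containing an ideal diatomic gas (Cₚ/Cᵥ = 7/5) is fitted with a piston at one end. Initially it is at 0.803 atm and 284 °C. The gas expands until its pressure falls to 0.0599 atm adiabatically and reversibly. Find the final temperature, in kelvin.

Along an adiabat T P^((1−γ)/γ) is constant, so T₂ = T₁ (P₂/P₁)^((γ−1)/γ).
T₁ = 284 °C = 557.1 K.
T₂ = 557.1 × (0.0599/0.803)^(2/7) = 265.4 K.

T₂ ≈ 265 K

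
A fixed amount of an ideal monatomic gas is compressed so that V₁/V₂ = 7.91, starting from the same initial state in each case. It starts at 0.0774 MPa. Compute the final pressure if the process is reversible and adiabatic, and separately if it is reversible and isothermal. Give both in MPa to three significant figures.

adiabatic: 2.43 MPa; isothermal: 0.612 MPa

For a monatomic ideal gas γ = 5/3.
Isothermal: P₂ = P₁(V₁/V₂) = 0.0774×7.91 = 0.6122 MPa.
Adiabatic: P₂ = P₁(V₁/V₂)^γ = 0.0774×7.91^(5/3) = 2.431 MPa.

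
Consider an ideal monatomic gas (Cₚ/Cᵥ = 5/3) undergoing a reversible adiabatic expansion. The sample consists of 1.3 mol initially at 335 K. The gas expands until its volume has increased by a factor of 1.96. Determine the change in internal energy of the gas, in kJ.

ΔU ≈ -1.96 kJ

For a reversible adiabat TV^(γ−1) is constant, so T₂ = T₁ (V₁/V₂)^(γ−1).
T₂ = 335 × (1/1.96)^(2/3) = 213.9 K.
Q = 0, so ΔU = W_on_gas = nCᵥΔT with Cᵥ = R/(γ−1) = 12.47 J/(mol·K).
ΔU = 1.3 × 12.47 × (213.9 − 335) = -1963 J.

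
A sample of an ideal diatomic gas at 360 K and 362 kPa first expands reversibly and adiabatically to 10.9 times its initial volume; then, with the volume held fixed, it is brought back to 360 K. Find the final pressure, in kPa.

P₃ ≈ 33.2 kPa

For a diatomic ideal gas γ = 7/5.
Adiabatic step (PV^γ = const): P₂ = 362×(1/10.9)^(7/5) = 12.77 kPa; T₂ = 360×(1/10.9)^(2/5) = 138.5 K.
Isochoric: P₃ = P₂(T₃/T₂) = 12.77 × (360/138.5) = 33.21 kPa.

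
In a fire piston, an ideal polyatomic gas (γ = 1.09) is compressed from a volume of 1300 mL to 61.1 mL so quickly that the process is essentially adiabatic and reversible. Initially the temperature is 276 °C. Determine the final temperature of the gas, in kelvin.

Adiabatic: T₁V₁^(γ−1) = T₂V₂^(γ−1) ⇒ T₂ = T₁ (V₁/V₂)^(γ−1).
T₁ = 276 °C = 549.1 K.
T₂ = 549.1 × (1300/61.1)^(0.09) = 723.1 K.

T₂ ≈ 723 K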